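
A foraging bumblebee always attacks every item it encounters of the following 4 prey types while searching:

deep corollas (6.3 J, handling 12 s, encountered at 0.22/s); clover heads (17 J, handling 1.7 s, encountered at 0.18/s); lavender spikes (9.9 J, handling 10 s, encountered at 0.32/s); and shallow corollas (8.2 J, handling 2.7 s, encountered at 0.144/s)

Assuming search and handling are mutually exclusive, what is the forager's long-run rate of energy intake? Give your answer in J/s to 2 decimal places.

R = (0.22×6.3 + 0.18×17 + 0.32×9.9 + 0.144×8.2) / (1 + 0.22×12 + 0.18×1.7 + 0.32×10 + 0.144×2.7) = 8.795/7.535 = 1.167 J/s.

1.17 J/s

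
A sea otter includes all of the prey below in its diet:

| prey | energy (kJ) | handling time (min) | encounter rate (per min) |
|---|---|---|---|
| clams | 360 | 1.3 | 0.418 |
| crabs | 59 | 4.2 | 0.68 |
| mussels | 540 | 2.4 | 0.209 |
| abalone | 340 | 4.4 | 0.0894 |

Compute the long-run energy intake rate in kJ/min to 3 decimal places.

Energy encountered per unit search time: 0.418×360 + 0.68×59 + 0.209×540 + 0.0894×340 = 333.9 kJ/min.
Handling time per unit search time: 0.418×1.3 + 0.68×4.2 + 0.209×2.4 + 0.0894×4.4 = 4.294.
Rate = 333.9/(1 + 4.294) = 63.06 kJ/min.

63.059 kJ/min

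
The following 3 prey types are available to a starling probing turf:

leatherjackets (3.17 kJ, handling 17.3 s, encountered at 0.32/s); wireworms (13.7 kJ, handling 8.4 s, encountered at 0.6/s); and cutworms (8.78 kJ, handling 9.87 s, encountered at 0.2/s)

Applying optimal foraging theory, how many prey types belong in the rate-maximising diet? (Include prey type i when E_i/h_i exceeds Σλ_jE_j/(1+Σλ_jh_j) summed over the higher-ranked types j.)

E/h in descending order: wireworms 1.63, cutworms 0.89, leatherjackets 0.183 kJ/s. The optimal diet is the largest prefix of this list for which every included type satisfies E_i/h_i > R on the types above it.
Rate on top 1: 1.361. cutworms: 0.89 < 1.361 → exclude; stop.
Optimal diet: wireworms — 1 of 3 types.

1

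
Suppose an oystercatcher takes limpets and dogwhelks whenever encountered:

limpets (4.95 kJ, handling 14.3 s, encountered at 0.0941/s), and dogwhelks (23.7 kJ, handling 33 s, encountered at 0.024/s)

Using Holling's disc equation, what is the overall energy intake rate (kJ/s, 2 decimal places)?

0.33 kJ/s

R = (0.0941×4.95 + 0.024×23.7) / (1 + 0.0941×14.3 + 0.024×33) = 1.035/3.138 = 0.3297 kJ/s.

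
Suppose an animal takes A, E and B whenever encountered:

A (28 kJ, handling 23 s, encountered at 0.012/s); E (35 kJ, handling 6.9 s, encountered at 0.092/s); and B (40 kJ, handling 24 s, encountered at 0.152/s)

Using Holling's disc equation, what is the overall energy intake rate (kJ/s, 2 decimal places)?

R = Σλ_iE_i / (1 + Σλ_ih_i)
Numerator: 0.012×28 + 0.092×35 + 0.152×40 = 9.636
Denominator: 1 + 0.012×23 + 0.092×6.9 + 0.152×24 = 5.559
R = 9.636/5.559 = 1.733 kJ/s

1.73 kJ/s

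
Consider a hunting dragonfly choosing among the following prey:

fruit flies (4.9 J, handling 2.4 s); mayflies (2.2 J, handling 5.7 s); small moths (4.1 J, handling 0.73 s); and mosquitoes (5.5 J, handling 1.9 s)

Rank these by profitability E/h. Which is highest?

small moths

In descending order of E/h:
small moths: 4.1/0.73 = 5.62 J/s
mosquitoes: 5.5/1.9 = 2.89 J/s
fruit flies: 4.9/2.4 = 2.04 J/s
mayflies: 2.2/5.7 = 0.386 J/s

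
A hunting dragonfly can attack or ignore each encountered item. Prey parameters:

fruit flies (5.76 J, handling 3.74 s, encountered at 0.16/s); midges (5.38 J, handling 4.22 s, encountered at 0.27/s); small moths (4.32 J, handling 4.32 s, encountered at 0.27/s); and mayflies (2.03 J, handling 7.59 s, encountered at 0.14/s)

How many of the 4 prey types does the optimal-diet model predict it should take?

Profitabilities (E/h, J/s): fruit flies 1.54, midges 1.27, small moths 1, mayflies 0.267. Add prey in this order while the next type's profitability exceeds the intake rate on those already taken.
Rate on top 1: 0.5766. midges: 1.27 > 0.5766 → include.
Rate on top 2: 0.8672. small moths: 1 > 0.8672 → include.
Rate on top 3: 0.9069. mayflies: 0.267 < 0.9069 → exclude; stop.
Optimal diet: fruit flies, midges, small moths — 3 of 4 types.

3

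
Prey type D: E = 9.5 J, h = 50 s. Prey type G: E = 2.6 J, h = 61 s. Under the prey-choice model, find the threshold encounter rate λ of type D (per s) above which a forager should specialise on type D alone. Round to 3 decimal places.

Drop type G once their profitability E₂/h₂ falls below the rate achievable on type D alone: E₂/h₂ = λE₁/(1 + λh₁).
Solve for λ: λE₁h₂ = E₂(1 + λh₁) → λ(E₁h₂ − E₂h₁) = E₂ → λ = E₂/(E₁h₂ − E₂h₁).
λ = 2.6/(9.5×61 − 2.6×50) = 2.6/449.5 = 0.005784 per s.

0.006 per s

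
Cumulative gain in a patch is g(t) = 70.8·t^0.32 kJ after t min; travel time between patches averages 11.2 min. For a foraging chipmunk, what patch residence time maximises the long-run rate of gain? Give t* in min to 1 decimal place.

By the marginal value theorem, leave when the instantaneous gain rate g'(t) equals the habitat-wide average g(t)/(T + t).
g'(t) = 0.32·70.8·t^-0.68. Setting 0.32·70.8·t^-0.68 = 70.8·t^0.32/(11.2+t) gives 0.32(11.2+t) = t, so 0.68·t = 0.32×11.2.
t* = 0.32×11.2/0.68 = 5.271 min.

5.3 min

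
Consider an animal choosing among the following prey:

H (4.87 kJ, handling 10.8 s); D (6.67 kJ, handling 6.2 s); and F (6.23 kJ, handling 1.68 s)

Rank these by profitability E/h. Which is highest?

Profitability E/h (kJ/s): H = 4.87/10.8 = 0.451, D = 6.67/6.2 = 1.08, F = 6.23/1.68 = 3.71.
Ranked: F > D > H.

F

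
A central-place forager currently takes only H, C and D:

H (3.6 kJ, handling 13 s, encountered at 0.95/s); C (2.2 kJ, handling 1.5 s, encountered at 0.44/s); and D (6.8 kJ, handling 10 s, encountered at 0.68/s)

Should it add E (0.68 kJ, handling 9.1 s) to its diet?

On H, C and D alone, R = ΣλE/(1+Σλh) = 9.012/20.81 = 0.4331 kJ/s.
Profitability of E: 0.68/9.1 = 0.07473 kJ/s.
Since 0.07473 < R, time spent handling E is better spent searching.

No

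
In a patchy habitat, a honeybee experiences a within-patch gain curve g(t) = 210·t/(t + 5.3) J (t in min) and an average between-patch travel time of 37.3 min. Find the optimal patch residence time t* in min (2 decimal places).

14.06 min

By the marginal value theorem, leave when the instantaneous gain rate g'(t) equals the habitat-wide average g(t)/(T + t).
g'(t) = 210·5.3/(t + 5.3)². Setting 210·5.3/(t+5.3)² = 210t/[(t+5.3)(37.3+t)] gives 5.3(37.3+t) = t(t+5.3), so t² = 5.3×37.3 = 197.7.
t* = √197.7 = 14.06 min.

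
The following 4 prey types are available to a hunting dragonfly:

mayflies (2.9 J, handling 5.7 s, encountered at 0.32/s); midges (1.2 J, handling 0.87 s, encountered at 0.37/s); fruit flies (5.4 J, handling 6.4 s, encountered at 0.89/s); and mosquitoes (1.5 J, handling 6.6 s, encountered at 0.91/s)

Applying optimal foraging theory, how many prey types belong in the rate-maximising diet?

Rank by E/h (J/s): midges 1.38, fruit flies 0.844, mayflies 0.509, mosquitoes 0.227. Include each in turn until the next type's E/h falls below the running intake rate.
Rate on top 1: 0.3359. fruit flies: 0.844 > 0.3359 → include.
Rate on top 2: 0.7481. mayflies: 0.509 < 0.7481 → exclude; stop.
Optimal diet: midges, fruit flies — 2 of 4 types.

2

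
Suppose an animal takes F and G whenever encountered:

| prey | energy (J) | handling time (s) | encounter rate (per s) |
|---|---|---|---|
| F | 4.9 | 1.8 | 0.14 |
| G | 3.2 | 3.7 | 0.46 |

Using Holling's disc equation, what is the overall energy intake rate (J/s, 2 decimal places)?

0.73 J/s

R = Σλ_iE_i / (1 + Σλ_ih_i)
Numerator: 0.14×4.9 + 0.46×3.2 = 2.158
Denominator: 1 + 0.14×1.8 + 0.46×3.7 = 2.954
R = 2.158/2.954 = 0.7305 J/s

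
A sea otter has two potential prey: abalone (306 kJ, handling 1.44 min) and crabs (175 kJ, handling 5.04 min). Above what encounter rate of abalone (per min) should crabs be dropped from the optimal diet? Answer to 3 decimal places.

0.136 per min

The zero-one rule: include crabs iff E₂/h₂ > λE₁/(1+λh₁). Equality gives the switch point.
λE₁h₂ = E₂ + λE₂h₁ ⇒ λ = E₂/(E₁h₂ − E₂h₁) = 175/(1542 − 252) = 0.1356 per min.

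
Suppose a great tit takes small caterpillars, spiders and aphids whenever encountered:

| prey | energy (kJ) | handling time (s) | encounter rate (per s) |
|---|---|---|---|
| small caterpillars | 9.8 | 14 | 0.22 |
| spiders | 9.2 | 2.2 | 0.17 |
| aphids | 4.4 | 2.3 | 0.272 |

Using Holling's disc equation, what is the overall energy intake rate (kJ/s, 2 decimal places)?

Energy encountered per unit search time: 0.22×9.8 + 0.17×9.2 + 0.272×4.4 = 4.917 kJ/s.
Handling time per unit search time: 0.22×14 + 0.17×2.2 + 0.272×2.3 = 4.08.
Rate = 4.917/(1 + 4.08) = 0.968 kJ/s.

0.97 kJ/s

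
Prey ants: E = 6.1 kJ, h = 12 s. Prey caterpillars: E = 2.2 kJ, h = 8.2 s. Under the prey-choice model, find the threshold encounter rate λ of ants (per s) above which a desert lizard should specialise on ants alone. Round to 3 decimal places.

Drop caterpillars once their profitability E₂/h₂ falls below the rate achievable on ants alone: E₂/h₂ = λE₁/(1 + λh₁).
Solve for λ: λE₁h₂ = E₂(1 + λh₁) → λ(E₁h₂ − E₂h₁) = E₂ → λ = E₂/(E₁h₂ − E₂h₁).
λ = 2.2/(6.1×8.2 − 2.2×12) = 2.2/23.62 = 0.09314 per s.

0.093 per s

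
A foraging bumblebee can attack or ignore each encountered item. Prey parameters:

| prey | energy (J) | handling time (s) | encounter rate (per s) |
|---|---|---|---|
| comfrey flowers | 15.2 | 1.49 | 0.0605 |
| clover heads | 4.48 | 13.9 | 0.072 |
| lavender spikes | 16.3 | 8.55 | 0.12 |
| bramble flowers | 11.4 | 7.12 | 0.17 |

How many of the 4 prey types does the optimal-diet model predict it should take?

3

Rank by E/h (J/s): comfrey flowers 10.2, lavender spikes 1.91, bramble flowers 1.6, clover heads 0.322. Include each in turn until the next type's E/h falls below the running intake rate.
Rate on top 1: 0.8436. lavender spikes: 1.91 > 0.8436 → include.
Rate on top 2: 1.359. bramble flowers: 1.6 > 1.359 → include.
Rate on top 3: 1.447. clover heads: 0.322 < 1.447 → exclude; stop.
Optimal diet: comfrey flowers, lavender spikes, bramble flowers — 3 of 4 types.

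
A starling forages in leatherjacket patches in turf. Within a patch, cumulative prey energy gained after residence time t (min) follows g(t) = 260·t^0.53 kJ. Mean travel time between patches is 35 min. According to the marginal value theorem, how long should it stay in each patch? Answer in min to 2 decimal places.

By the marginal value theorem, leave when the instantaneous gain rate g'(t) equals the habitat-wide average g(t)/(T + t).
g'(t) = 0.53·260·t^-0.47. Setting 0.53·260·t^-0.47 = 260·t^0.53/(35+t) gives 0.53(35+t) = t, so 0.47·t = 0.53×35.
t* = 0.53×35/0.47 = 39.47 min.

39.47 min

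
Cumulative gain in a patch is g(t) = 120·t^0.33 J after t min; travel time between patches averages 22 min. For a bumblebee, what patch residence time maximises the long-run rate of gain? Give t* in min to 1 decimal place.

Maximise g(t)/(T+t): set derivative to zero → g'(t)(T+t) = g(t).
g'(t) = 0.33·120·t^-0.67. Setting 0.33·120·t^-0.67 = 120·t^0.33/(22+t) gives 0.33(22+t) = t, so 0.67·t = 0.33×22.
t* = 0.33×22/0.67 = 10.84 min.

10.8 min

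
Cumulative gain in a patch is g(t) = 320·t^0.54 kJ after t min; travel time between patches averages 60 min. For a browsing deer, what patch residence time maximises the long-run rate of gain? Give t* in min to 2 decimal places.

Optimal t* satisfies g'(t*) = g(t*)/(T + t*).
g'(t) = 0.54·320·t^-0.46. Setting 0.54·320·t^-0.46 = 320·t^0.54/(60+t) gives 0.54(60+t) = t, so 0.46·t = 0.54×60.
t* = 0.54×60/0.46 = 70.43 min.

70.43 min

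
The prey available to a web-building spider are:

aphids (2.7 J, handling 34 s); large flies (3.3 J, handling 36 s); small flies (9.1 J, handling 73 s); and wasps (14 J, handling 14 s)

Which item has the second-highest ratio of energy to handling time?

small flies

In descending order of E/h:
wasps: 14/14 = 1 J/s
small flies: 9.1/73 = 0.125 J/s
large flies: 3.3/36 = 0.0917 J/s
aphids: 2.7/34 = 0.0794 J/s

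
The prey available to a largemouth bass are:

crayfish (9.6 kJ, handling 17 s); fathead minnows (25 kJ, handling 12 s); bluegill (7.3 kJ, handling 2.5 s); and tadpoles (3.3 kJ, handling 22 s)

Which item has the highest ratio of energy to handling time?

bluegill

In descending order of E/h:
bluegill: 7.3/2.5 = 2.92 kJ/s
fathead minnows: 25/12 = 2.08 kJ/s
crayfish: 9.6/17 = 0.565 kJ/s
tadpoles: 3.3/22 = 0.15 kJ/s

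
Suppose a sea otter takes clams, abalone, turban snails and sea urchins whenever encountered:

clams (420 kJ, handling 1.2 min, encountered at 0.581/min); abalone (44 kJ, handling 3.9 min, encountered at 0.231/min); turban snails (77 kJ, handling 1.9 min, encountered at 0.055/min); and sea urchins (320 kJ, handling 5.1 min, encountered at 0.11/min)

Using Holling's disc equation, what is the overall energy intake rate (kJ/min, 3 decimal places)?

89.968 kJ/min

R = Σλ_iE_i / (1 + Σλ_ih_i)
Numerator: 0.581×420 + 0.231×44 + 0.055×77 + 0.11×320 = 293.6
Denominator: 1 + 0.581×1.2 + 0.231×3.9 + 0.055×1.9 + 0.11×5.1 = 3.264
R = 293.6/3.264 = 89.97 kJ/min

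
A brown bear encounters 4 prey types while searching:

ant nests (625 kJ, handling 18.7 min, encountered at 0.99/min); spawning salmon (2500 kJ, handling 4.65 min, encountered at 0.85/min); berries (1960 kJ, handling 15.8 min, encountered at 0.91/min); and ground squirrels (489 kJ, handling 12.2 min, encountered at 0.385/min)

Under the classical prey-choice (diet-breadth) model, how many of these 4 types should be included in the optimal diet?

1

E/h in descending order: spawning salmon 538, berries 124, ground squirrels 40.1, ant nests 33.4 kJ/min. The optimal diet is the largest prefix of this list for which every included type satisfies E_i/h_i > R on the types above it.
Rate on top 1: 429.1. berries: 124 < 429.1 → exclude; stop.
Optimal diet: spawning salmon — 1 of 4 types.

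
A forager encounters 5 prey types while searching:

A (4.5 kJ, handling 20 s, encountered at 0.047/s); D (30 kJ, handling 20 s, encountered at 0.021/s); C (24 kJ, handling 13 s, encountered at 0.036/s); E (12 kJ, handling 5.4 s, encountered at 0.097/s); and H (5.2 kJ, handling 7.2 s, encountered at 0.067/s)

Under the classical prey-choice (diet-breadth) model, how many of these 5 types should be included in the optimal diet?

3

Profitabilities (E/h, kJ/s): E 2.22, C 1.85, D 1.5, H 0.722, A 0.225. Add prey in this order while the next type's profitability exceeds the intake rate on those already taken.
Rate on top 1: 0.7639. C: 1.85 > 0.7639 → include.
Rate on top 2: 1.018. D: 1.5 > 1.018 → include.
Rate on top 3: 1.102. H: 0.722 < 1.102 → exclude; stop.
Optimal diet: E, C, D — 3 of 5 types.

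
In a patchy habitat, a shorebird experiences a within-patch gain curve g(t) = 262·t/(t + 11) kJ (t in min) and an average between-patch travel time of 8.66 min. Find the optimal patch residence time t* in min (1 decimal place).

9.8 min

Optimal t* satisfies g'(t*) = g(t*)/(T + t*).
g'(t) = 262·11/(t + 11)². Setting 262·11/(t+11)² = 262t/[(t+11)(8.66+t)] gives 11(8.66+t) = t(t+11), so t² = 11×8.66 = 95.26.
t* = √95.26 = 9.76 min.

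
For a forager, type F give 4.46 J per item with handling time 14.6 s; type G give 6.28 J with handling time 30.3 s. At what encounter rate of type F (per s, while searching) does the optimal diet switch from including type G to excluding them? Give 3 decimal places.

0.145 per s

Drop type G once their profitability E₂/h₂ falls below the rate achievable on type F alone: E₂/h₂ = λE₁/(1 + λh₁).
Solve for λ: λE₁h₂ = E₂(1 + λh₁) → λ(E₁h₂ − E₂h₁) = E₂ → λ = E₂/(E₁h₂ − E₂h₁).
λ = 6.28/(4.46×30.3 − 6.28×14.6) = 6.28/43.45 = 0.1445 per s.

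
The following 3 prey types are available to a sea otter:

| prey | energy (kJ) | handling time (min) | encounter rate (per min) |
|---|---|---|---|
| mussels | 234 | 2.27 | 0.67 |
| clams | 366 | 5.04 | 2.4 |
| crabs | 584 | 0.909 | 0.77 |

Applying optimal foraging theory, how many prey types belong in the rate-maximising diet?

1

Profitabilities (E/h, kJ/min): crabs 642, mussels 103, clams 72.6. Add prey in this order while the next type's profitability exceeds the intake rate on those already taken.
Rate on top 1: 264.5. mussels: 103 < 264.5 → exclude; stop.
Optimal diet: crabs — 1 of 3 types.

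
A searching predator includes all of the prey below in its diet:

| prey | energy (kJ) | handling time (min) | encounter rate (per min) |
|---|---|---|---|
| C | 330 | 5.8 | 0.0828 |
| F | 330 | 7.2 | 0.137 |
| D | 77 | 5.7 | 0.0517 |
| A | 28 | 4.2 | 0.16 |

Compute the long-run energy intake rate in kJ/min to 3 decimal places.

23.591 kJ/min

Energy encountered per unit search time: 0.0828×330 + 0.137×330 + 0.0517×77 + 0.16×28 = 80.99 kJ/min.
Handling time per unit search time: 0.0828×5.8 + 0.137×7.2 + 0.0517×5.7 + 0.16×4.2 = 2.433.
Rate = 80.99/(1 + 2.433) = 23.59 kJ/min.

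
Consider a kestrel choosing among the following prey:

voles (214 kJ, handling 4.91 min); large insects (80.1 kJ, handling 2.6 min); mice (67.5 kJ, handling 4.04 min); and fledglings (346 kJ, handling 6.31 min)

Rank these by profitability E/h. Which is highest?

fledglings

In descending order of E/h:
fledglings: 346/6.31 = 54.8 kJ/min
voles: 214/4.91 = 43.6 kJ/min
large insects: 80.1/2.6 = 30.8 kJ/min
mice: 67.5/4.04 = 16.7 kJ/min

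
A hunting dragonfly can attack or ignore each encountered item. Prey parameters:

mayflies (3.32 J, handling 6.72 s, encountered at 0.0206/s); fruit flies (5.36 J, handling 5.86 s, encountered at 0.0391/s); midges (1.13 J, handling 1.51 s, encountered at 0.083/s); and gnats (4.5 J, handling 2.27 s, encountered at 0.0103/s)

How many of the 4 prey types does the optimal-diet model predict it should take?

4

Profitabilities (E/h, J/s): gnats 1.98, fruit flies 0.915, midges 0.748, mayflies 0.494. Add prey in this order while the next type's profitability exceeds the intake rate on those already taken.
Rate on top 1: 0.04529. fruit flies: 0.915 > 0.04529 → include.
Rate on top 2: 0.2043. midges: 0.748 > 0.2043 → include.
Rate on top 3: 0.2538. mayflies: 0.494 > 0.2538 → include.
Optimal diet: gnats, fruit flies, midges, mayflies — 4 of 4 types.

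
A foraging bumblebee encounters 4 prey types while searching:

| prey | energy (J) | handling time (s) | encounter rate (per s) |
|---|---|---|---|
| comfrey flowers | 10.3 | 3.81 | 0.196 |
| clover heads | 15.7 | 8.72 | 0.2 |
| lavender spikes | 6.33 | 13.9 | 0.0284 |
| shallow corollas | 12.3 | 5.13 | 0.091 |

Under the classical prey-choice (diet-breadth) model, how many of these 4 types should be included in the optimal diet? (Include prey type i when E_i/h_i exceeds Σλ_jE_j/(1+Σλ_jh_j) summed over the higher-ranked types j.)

3

E/h in descending order: comfrey flowers 2.7, shallow corollas 2.4, clover heads 1.8, lavender spikes 0.455 J/s. The optimal diet is the largest prefix of this list for which every included type satisfies E_i/h_i > R on the types above it.
Rate on top 1: 1.156. shallow corollas: 2.4 > 1.156 → include.
Rate on top 2: 1.418. clover heads: 1.8 > 1.418 → include.
Rate on top 3: 1.586. lavender spikes: 0.455 < 1.586 → exclude; stop.
Optimal diet: comfrey flowers, shallow corollas, clover heads — 3 of 4 types.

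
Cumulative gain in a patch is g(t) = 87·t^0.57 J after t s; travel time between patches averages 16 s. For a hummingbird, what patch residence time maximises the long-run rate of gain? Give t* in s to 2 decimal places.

21.21 s

By the marginal value theorem, leave when the instantaneous gain rate g'(t) equals the habitat-wide average g(t)/(T + t).
g'(t) = 0.57·87·t^-0.43. Setting 0.57·87·t^-0.43 = 87·t^0.57/(16+t) gives 0.57(16+t) = t, so 0.43·t = 0.57×16.
t* = 0.57×16/0.43 = 21.21 s.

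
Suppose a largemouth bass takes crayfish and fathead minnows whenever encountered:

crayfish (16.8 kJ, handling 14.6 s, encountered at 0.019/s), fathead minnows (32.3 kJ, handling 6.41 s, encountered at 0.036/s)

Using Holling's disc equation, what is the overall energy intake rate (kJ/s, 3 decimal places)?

0.983 kJ/s

Energy encountered per unit search time: 0.019×16.8 + 0.036×32.3 = 1.482 kJ/s.
Handling time per unit search time: 0.019×14.6 + 0.036×6.41 = 0.5082.
Rate = 1.482/(1 + 0.5082) = 0.9827 kJ/s.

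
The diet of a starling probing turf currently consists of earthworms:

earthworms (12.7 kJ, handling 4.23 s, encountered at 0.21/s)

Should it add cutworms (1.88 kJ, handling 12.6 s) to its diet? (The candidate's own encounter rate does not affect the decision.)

No

Current rate: (0.21×12.7)/(1 + 0.21×4.23) = 1.412 kJ/s.
Profitability of cutworms: 1.88/12.6 = 0.1492 kJ/s.
Since 0.1492 < R, time spent handling cutworms is better spent searching.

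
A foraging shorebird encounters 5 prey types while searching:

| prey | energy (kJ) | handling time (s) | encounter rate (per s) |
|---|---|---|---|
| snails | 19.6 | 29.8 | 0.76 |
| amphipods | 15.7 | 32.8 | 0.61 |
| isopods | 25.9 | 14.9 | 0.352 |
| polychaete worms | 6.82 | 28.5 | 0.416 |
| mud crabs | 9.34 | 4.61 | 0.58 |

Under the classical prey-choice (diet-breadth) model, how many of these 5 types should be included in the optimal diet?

2

Profitabilities (E/h, kJ/s): mud crabs 2.03, isopods 1.74, snails 0.658, amphipods 0.479, polychaete worms 0.239. Add prey in this order while the next type's profitability exceeds the intake rate on those already taken.
Rate on top 1: 1.475. isopods: 1.74 > 1.475 → include.
Rate on top 2: 1.63. snails: 0.658 < 1.63 → exclude; stop.
Optimal diet: mud crabs, isopods — 2 of 5 types.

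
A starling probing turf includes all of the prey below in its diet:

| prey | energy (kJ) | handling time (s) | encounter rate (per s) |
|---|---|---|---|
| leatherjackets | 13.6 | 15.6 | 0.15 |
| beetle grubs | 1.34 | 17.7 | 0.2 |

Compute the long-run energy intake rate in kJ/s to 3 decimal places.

0.335 kJ/s

Energy encountered per unit search time: 0.15×13.6 + 0.2×1.34 = 2.308 kJ/s.
Handling time per unit search time: 0.15×15.6 + 0.2×17.7 = 5.88.
Rate = 2.308/(1 + 5.88) = 0.3355 kJ/s.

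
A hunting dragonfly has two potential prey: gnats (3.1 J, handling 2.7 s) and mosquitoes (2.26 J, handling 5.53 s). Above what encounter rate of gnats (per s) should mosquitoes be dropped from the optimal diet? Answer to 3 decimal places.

At the threshold, the rate on gnats alone equals the profitability of mosquitoes: λ·3.1/(1 + λ·2.7) = 2.26/5.53 = 0.4087.
Rearranging, λ(3.1 − 0.4087×2.7) = 0.4087, so λ = 0.4087/1.997 = 0.2047 per s.

0.205 per s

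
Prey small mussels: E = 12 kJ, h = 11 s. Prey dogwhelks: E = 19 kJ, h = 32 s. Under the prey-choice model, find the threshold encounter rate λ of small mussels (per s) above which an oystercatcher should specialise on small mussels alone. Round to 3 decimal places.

0.109 per s

Drop dogwhelks once their profitability E₂/h₂ falls below the rate achievable on small mussels alone: E₂/h₂ = λE₁/(1 + λh₁).
Solve for λ: λE₁h₂ = E₂(1 + λh₁) → λ(E₁h₂ − E₂h₁) = E₂ → λ = E₂/(E₁h₂ − E₂h₁).
λ = 19/(12×32 − 19×11) = 19/175 = 0.1086 per s.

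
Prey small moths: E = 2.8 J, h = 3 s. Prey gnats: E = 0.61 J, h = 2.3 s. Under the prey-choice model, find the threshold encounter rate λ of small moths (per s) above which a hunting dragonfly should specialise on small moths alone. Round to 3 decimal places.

Drop gnats once their profitability E₂/h₂ falls below the rate achievable on small moths alone: E₂/h₂ = λE₁/(1 + λh₁).
Solve for λ: λE₁h₂ = E₂(1 + λh₁) → λ(E₁h₂ − E₂h₁) = E₂ → λ = E₂/(E₁h₂ − E₂h₁).
λ = 0.61/(2.8×2.3 − 0.61×3) = 0.61/4.61 = 0.1323 per s.

0.132 per s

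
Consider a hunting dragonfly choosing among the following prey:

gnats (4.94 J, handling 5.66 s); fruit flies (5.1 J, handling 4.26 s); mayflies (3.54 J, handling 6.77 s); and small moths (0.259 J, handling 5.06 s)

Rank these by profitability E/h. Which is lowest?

In descending order of E/h:
fruit flies: 5.1/4.26 = 1.2 J/s
gnats: 4.94/5.66 = 0.873 J/s
mayflies: 3.54/6.77 = 0.523 J/s
small moths: 0.259/5.06 = 0.0512 J/s

small moths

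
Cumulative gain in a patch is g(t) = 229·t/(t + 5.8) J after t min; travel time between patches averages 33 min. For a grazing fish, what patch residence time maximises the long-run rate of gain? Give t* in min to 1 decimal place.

13.8 min

Maximise g(t)/(T+t): set derivative to zero → g'(t)(T+t) = g(t).
g'(t) = 229·5.8/(t + 5.8)². Setting 229·5.8/(t+5.8)² = 229t/[(t+5.8)(33+t)] gives 5.8(33+t) = t(t+5.8), so t² = 5.8×33 = 191.4.
t* = √191.4 = 13.83 min.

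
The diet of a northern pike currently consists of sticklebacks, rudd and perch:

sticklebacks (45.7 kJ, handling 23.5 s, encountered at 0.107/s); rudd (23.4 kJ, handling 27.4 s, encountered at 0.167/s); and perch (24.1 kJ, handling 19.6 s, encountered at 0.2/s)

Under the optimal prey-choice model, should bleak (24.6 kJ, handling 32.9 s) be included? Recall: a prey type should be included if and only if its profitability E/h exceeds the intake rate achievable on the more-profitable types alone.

Intake rate on the current diet: R = (0.107×45.7 + 0.167×23.4 + 0.2×24.1) / (1 + 0.107×23.5 + 0.167×27.4 + 0.2×19.6) = 13.62/12.01 = 1.134 kJ/s.
bleak: E/h = 24.6/32.9 = 0.7477 kJ/s.
Since 0.7477 < R, time spent handling bleak is better spent searching.

No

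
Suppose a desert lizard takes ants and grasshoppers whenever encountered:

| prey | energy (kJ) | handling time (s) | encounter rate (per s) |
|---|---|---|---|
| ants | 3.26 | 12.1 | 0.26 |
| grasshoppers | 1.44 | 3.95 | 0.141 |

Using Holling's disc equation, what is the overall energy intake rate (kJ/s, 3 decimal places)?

0.223 kJ/s

R = Σλ_iE_i / (1 + Σλ_ih_i)
Numerator: 0.26×3.26 + 0.141×1.44 = 1.051
Denominator: 1 + 0.26×12.1 + 0.141×3.95 = 4.703
R = 1.051/4.703 = 0.2234 kJ/s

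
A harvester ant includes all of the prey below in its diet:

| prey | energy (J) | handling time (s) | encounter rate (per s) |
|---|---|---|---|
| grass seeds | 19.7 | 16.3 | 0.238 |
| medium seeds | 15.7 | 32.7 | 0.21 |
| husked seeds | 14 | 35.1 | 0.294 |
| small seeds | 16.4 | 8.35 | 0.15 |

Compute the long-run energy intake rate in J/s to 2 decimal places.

0.62 J/s

Energy encountered per unit search time: 0.238×19.7 + 0.21×15.7 + 0.294×14 + 0.15×16.4 = 14.56 J/s.
Handling time per unit search time: 0.238×16.3 + 0.21×32.7 + 0.294×35.1 + 0.15×8.35 = 22.32.
Rate = 14.56/(1 + 22.32) = 0.6245 J/s.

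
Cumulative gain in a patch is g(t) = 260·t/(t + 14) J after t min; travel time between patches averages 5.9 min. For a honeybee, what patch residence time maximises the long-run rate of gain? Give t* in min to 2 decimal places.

9.09 min

Maximise g(t)/(T+t): set derivative to zero → g'(t)(T+t) = g(t).
g'(t) = 260·14/(t + 14)². Setting 260·14/(t+14)² = 260t/[(t+14)(5.9+t)] gives 14(5.9+t) = t(t+14), so t² = 14×5.9 = 82.6.
t* = √82.6 = 9.088 min.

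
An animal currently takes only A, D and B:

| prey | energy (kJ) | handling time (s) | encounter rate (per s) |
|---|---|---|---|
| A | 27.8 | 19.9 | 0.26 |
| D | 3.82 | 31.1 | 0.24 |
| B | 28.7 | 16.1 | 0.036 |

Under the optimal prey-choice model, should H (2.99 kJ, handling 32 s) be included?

No

On A, D and B alone, R = ΣλE/(1+Σλh) = 9.178/14.22 = 0.6455 kJ/s.
Profitability of H: 2.99/32 = 0.09344 kJ/s.
Since 0.09344 < R, time spent handling H is better spent searching.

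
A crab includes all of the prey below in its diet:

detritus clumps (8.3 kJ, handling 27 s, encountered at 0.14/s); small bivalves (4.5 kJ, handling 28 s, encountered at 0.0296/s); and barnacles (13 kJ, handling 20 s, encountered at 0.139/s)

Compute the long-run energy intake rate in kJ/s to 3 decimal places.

R = Σλ_iE_i / (1 + Σλ_ih_i)
Numerator: 0.14×8.3 + 0.0296×4.5 + 0.139×13 = 3.102
Denominator: 1 + 0.14×27 + 0.0296×28 + 0.139×20 = 8.389
R = 3.102/8.389 = 0.3698 kJ/s

0.370 kJ/s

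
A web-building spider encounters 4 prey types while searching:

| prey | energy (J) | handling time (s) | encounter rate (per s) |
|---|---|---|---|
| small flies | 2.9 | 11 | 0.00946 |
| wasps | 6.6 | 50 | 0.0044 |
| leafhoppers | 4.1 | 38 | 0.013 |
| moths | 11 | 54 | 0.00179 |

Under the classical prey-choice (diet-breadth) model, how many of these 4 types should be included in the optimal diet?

4

E/h in descending order: small flies 0.264, moths 0.204, wasps 0.132, leafhoppers 0.108 J/s. The optimal diet is the largest prefix of this list for which every included type satisfies E_i/h_i > R on the types above it.
Rate on top 1: 0.02485. moths: 0.204 > 0.02485 → include.
Rate on top 2: 0.03925. wasps: 0.132 > 0.03925 → include.
Rate on top 3: 0.05361. leafhoppers: 0.108 > 0.05361 → include.
Optimal diet: small flies, moths, wasps, leafhoppers — 4 of 4 types.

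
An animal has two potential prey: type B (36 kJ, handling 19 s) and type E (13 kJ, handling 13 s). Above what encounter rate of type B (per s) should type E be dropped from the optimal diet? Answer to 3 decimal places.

Drop type E once their profitability E₂/h₂ falls below the rate achievable on type B alone: E₂/h₂ = λE₁/(1 + λh₁).
Solve for λ: λE₁h₂ = E₂(1 + λh₁) → λ(E₁h₂ − E₂h₁) = E₂ → λ = E₂/(E₁h₂ − E₂h₁).
λ = 13/(36×13 − 13×19) = 13/221 = 0.05882 per s.

0.059 per s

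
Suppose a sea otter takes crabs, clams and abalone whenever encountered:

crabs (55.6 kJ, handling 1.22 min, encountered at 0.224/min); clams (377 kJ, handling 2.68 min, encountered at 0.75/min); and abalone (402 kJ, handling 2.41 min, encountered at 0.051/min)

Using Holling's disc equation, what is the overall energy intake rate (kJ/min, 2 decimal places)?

R = (0.224×55.6 + 0.75×377 + 0.051×402) / (1 + 0.224×1.22 + 0.75×2.68 + 0.051×2.41) = 315.7/3.406 = 92.69 kJ/min.

92.69 kJ/min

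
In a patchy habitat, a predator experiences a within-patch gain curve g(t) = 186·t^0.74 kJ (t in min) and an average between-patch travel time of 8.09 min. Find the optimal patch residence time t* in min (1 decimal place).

23.0 min

Optimal t* satisfies g'(t*) = g(t*)/(T + t*).
g'(t) = 0.74·186·t^-0.26. Setting 0.74·186·t^-0.26 = 186·t^0.74/(8.09+t) gives 0.74(8.09+t) = t, so 0.26·t = 0.74×8.09.
t* = 0.74×8.09/0.26 = 23.03 min.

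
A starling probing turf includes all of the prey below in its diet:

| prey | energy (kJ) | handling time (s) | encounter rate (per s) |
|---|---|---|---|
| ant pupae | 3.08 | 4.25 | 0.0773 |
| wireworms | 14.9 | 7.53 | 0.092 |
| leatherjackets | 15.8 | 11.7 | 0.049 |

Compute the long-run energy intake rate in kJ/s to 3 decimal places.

0.918 kJ/s

R = (0.0773×3.08 + 0.092×14.9 + 0.049×15.8) / (1 + 0.0773×4.25 + 0.092×7.53 + 0.049×11.7) = 2.383/2.595 = 0.9185 kJ/s.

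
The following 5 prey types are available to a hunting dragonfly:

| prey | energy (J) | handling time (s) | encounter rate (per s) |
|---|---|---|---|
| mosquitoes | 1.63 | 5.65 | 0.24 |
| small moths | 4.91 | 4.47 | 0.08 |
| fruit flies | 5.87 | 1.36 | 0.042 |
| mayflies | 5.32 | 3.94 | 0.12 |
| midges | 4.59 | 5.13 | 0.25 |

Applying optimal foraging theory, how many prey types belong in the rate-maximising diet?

Rank by E/h (J/s): fruit flies 4.32, mayflies 1.35, small moths 1.1, midges 0.895, mosquitoes 0.288. Include each in turn until the next type's E/h falls below the running intake rate.
Rate on top 1: 0.2332. mayflies: 1.35 > 0.2332 → include.
Rate on top 2: 0.5784. small moths: 1.1 > 0.5784 → include.
Rate on top 3: 0.6769. midges: 0.895 > 0.6769 → include.
Rate on top 4: 0.7651. mosquitoes: 0.288 < 0.7651 → exclude; stop.
Optimal diet: fruit flies, mayflies, small moths, midges — 4 of 5 types.

4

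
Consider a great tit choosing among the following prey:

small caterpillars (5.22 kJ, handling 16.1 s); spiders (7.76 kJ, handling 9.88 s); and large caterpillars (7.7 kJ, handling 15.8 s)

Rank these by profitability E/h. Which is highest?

spiders

Profitability E/h (kJ/s): small caterpillars = 5.22/16.1 = 0.324, spiders = 7.76/9.88 = 0.785, large caterpillars = 7.7/15.8 = 0.487.
Ranked: spiders > large caterpillars > small caterpillars.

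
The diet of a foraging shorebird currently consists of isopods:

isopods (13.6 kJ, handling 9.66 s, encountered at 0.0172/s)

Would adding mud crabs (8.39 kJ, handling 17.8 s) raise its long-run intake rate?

Intake rate on the current diet: R = (0.0172×13.6) / (1 + 0.0172×9.66) = 0.2339/1.166 = 0.2006 kJ/s.
Profitability of mud crabs: 8.39/17.8 = 0.4713 kJ/s.
Since 0.4713 > R, including mud crabs increases the long-run rate.

Yes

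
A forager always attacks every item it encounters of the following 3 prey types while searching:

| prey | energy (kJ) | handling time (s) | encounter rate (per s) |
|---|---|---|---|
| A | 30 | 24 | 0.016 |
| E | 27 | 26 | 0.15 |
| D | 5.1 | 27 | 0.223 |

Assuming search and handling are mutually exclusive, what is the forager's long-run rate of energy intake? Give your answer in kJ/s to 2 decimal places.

Energy encountered per unit search time: 0.016×30 + 0.15×27 + 0.223×5.1 = 5.667 kJ/s.
Handling time per unit search time: 0.016×24 + 0.15×26 + 0.223×27 = 10.3.
Rate = 5.667/(1 + 10.3) = 0.5013 kJ/s.

0.50 kJ/s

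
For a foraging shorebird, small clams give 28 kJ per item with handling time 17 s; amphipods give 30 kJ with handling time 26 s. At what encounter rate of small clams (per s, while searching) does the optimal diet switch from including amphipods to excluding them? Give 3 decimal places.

0.138 per s

Drop amphipods once their profitability E₂/h₂ falls below the rate achievable on small clams alone: E₂/h₂ = λE₁/(1 + λh₁).
Solve for λ: λE₁h₂ = E₂(1 + λh₁) → λ(E₁h₂ − E₂h₁) = E₂ → λ = E₂/(E₁h₂ − E₂h₁).
λ = 30/(28×26 − 30×17) = 30/218 = 0.1376 per s.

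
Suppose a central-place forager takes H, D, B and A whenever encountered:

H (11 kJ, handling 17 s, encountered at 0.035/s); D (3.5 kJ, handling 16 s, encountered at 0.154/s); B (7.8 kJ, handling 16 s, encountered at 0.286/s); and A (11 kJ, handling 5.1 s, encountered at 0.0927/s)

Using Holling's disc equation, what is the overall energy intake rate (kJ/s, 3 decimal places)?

R = Σλ_iE_i / (1 + Σλ_ih_i)
Numerator: 0.035×11 + 0.154×3.5 + 0.286×7.8 + 0.0927×11 = 4.175
Denominator: 1 + 0.035×17 + 0.154×16 + 0.286×16 + 0.0927×5.1 = 9.108
R = 4.175/9.108 = 0.4583 kJ/s

0.458 kJ/s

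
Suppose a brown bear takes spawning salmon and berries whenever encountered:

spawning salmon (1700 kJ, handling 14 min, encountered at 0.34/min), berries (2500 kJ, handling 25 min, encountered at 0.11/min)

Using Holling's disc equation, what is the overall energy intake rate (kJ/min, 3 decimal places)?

R = (0.34×1700 + 0.11×2500) / (1 + 0.34×14 + 0.11×25) = 853/8.51 = 100.2 kJ/min.

100.235 kJ/min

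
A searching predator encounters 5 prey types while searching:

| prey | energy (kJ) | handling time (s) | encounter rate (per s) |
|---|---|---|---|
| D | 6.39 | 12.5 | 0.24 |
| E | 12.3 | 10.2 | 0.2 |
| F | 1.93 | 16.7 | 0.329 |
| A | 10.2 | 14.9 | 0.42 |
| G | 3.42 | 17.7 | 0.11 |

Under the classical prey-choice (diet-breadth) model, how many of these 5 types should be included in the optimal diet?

E/h in descending order: E 1.21, A 0.685, D 0.511, G 0.193, F 0.116 kJ/s. The optimal diet is the largest prefix of this list for which every included type satisfies E_i/h_i > R on the types above it.
Rate on top 1: 0.8092. A: 0.685 < 0.8092 → exclude; stop.
Optimal diet: E — 1 of 5 types.

1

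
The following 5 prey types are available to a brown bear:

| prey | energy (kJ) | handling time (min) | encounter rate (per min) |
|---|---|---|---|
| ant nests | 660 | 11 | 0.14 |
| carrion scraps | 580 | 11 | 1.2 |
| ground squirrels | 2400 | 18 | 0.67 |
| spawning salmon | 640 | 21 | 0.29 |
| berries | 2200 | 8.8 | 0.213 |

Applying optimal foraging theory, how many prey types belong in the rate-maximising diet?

E/h in descending order: berries 250, ground squirrels 133, ant nests 60, carrion scraps 52.7, spawning salmon 30.5 kJ/min. The optimal diet is the largest prefix of this list for which every included type satisfies E_i/h_i > R on the types above it.
Rate on top 1: 163. ground squirrels: 133 < 163 → exclude; stop.
Optimal diet: berries — 1 of 5 types.

1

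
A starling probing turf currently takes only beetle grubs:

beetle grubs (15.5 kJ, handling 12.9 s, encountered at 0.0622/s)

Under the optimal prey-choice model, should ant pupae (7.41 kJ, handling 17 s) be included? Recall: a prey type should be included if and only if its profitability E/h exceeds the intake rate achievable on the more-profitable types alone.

Intake rate on the current diet: R = (0.0622×15.5) / (1 + 0.0622×12.9) = 0.9641/1.802 = 0.5349 kJ/s.
Profitability of ant pupae: 7.41/17 = 0.4359 kJ/s.
0.4359 < 0.5349, so adding ant pupae would lower the average — exclude it.

No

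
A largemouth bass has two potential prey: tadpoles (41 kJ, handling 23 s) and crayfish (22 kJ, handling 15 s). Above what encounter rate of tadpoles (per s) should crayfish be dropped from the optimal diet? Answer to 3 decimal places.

0.202 per s

Drop crayfish once their profitability E₂/h₂ falls below the rate achievable on tadpoles alone: E₂/h₂ = λE₁/(1 + λh₁).
Solve for λ: λE₁h₂ = E₂(1 + λh₁) → λ(E₁h₂ − E₂h₁) = E₂ → λ = E₂/(E₁h₂ − E₂h₁).
λ = 22/(41×15 − 22×23) = 22/109 = 0.2018 per s.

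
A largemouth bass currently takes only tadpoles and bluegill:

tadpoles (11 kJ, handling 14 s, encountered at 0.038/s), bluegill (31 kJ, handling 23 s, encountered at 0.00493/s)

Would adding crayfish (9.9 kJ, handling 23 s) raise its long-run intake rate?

Current rate: (0.038×11 + 0.00493×31)/(1 + 0.038×14 + 0.00493×23) = 0.3469 kJ/s.
Profitability of crayfish: 9.9/23 = 0.4304 kJ/s.
Since 0.4304 > R, including crayfish increases the long-run rate.

Yes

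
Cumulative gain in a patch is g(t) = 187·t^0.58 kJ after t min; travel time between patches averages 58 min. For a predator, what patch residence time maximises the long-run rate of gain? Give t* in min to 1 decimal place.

80.1 min

Optimal t* satisfies g'(t*) = g(t*)/(T + t*).
g'(t) = 0.58·187·t^-0.42. Setting 0.58·187·t^-0.42 = 187·t^0.58/(58+t) gives 0.58(58+t) = t, so 0.42·t = 0.58×58.
t* = 0.58×58/0.42 = 80.1 min.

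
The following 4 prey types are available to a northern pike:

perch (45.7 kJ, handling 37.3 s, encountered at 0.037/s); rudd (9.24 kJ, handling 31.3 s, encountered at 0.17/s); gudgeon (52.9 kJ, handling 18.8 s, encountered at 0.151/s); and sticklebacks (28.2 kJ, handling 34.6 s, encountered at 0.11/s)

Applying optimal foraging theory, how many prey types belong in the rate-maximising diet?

1

Rank by E/h (kJ/s): gudgeon 2.81, perch 1.23, sticklebacks 0.815, rudd 0.295. Include each in turn until the next type's E/h falls below the running intake rate.
Rate on top 1: 2.081. perch: 1.23 < 2.081 → exclude; stop.
Optimal diet: gudgeon — 1 of 4 types.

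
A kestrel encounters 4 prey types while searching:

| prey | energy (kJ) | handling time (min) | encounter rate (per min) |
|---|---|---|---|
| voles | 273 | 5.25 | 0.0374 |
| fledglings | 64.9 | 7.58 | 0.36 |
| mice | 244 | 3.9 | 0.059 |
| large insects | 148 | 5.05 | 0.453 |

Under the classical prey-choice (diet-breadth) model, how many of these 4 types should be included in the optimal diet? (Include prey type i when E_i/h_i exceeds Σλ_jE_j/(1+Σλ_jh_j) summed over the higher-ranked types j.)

3

Rank by E/h (kJ/min): mice 62.6, voles 52, large insects 29.3, fledglings 8.56. Include each in turn until the next type's E/h falls below the running intake rate.
Rate on top 1: 11.7. voles: 52 > 11.7 → include.
Rate on top 2: 17.25. large insects: 29.3 > 17.25 → include.
Rate on top 3: 24.68. fledglings: 8.56 < 24.68 → exclude; stop.
Optimal diet: mice, voles, large insects — 3 of 4 types.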